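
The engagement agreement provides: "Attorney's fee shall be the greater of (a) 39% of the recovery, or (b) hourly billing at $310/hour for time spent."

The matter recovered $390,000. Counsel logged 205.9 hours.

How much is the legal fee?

$152,100.00

(a) 39% of $390,000 = $152,100.00
(b) 205.9 × $310 = $63,829.00
The greater is (a): $152,100.00.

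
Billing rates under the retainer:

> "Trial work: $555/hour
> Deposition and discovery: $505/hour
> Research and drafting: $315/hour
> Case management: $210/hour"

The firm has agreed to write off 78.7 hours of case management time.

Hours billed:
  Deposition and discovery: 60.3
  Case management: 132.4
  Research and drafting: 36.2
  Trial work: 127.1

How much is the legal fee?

$123,672.00

Trial work: 127.1 × $555 = $70,540.50
Deposition and discovery: 60.3 × $505 = $30,451.50
Research and drafting: 36.2 × $315 = $11,403.00
Case management: 132.4 × $210 = $27,804.00
Subtotal: $140,199.00
Write-off: 78.7 × $210 = $16,527.00
Total: $140,199.00 − $16,527.00 = $123,672.00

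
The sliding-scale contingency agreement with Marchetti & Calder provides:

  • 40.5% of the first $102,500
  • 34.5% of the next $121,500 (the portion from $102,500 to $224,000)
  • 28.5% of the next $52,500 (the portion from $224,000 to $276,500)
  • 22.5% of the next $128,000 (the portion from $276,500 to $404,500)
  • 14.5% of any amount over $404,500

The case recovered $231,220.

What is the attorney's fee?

First $102,500 at 40.5% = $41,512.50
Next $121,500 at 34.5% = $41,917.50
Remaining $7,220 at 28.5% = $2,057.70
Fee: $41,512.50 + $41,917.50 + $2,057.70 = $85,487.70

$85,487.70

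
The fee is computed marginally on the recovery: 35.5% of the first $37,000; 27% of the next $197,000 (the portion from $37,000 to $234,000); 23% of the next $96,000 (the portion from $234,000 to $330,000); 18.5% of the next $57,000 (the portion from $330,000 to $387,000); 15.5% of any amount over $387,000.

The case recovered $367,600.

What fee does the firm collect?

$95,361.00

First $37,000 at 35.5% = $13,135.00
Next $197,000 at 27% = $53,190.00
Next $96,000 at 23% = $22,080.00
Remaining $37,600 at 18.5% = $6,956.00
Fee: $13,135.00 + $53,190.00 + $22,080.00 + $6,956.00 = $95,361.00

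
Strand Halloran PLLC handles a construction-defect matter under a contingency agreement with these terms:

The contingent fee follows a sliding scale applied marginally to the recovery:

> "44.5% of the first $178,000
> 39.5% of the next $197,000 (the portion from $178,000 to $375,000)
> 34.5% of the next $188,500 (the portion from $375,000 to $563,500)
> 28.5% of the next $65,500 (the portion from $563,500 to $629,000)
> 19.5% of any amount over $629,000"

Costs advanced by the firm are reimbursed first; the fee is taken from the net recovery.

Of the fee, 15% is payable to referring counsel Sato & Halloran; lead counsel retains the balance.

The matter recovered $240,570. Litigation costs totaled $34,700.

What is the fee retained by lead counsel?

Fee base (net of costs): $240,570 − $34,700 = $205,870
First $178,000 at 44.5% = $79,210.00
Remaining $27,870 at 39.5% = $11,008.65
Fee: $79,210.00 + $11,008.65 = $90,218.65
Referral share: 15% of $90,218.65 = $13,532.80; lead counsel retains $90,218.65 − $13,532.80 = $76,685.85.

$76,685.85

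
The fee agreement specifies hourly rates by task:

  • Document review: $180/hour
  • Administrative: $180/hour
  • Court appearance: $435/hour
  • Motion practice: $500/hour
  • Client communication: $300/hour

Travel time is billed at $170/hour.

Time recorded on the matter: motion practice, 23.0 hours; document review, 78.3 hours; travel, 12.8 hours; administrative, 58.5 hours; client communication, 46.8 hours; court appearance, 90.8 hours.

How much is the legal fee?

Document review: 78.3 × $180 = $14,094.00
Administrative: 58.5 × $180 = $10,530.00
Court appearance: 90.8 × $435 = $39,498.00
Motion practice: 23.0 × $500 = $11,500.00
Client communication: 46.8 × $300 = $14,040.00
Subtotal: $14,094.00 + $10,530.00 + $39,498.00 + $11,500.00 + $14,040.00 = $89,662.00
Travel: 12.8 × $170 = $2,176.00
Total: $89,662.00 + $2,176.00 = $91,838.00

$91,838.00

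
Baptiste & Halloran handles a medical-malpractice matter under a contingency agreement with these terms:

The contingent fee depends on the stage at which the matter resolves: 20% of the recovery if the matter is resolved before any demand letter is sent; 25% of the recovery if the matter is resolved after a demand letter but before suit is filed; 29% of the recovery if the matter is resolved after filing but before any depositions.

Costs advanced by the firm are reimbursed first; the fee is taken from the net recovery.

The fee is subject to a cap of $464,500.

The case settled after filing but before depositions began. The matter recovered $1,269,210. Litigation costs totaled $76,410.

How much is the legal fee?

$345,912.00

Fee base (net of costs): $1,269,210 − $76,410 = $1,192,800
The matter settled after filing but before depositions began, so the 29% rate applies.
$1,192,800 × 29% = $345,912.00
$345,912.00 is under the $464,500 cap.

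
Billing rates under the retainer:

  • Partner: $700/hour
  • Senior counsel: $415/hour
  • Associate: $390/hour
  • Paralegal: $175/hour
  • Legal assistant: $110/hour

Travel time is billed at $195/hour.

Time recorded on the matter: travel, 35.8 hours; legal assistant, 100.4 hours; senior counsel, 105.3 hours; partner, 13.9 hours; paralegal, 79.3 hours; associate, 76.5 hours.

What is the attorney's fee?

$115,167.00

Partner: 13.9 × $700 = $9,730.00
Senior counsel: 105.3 × $415 = $43,699.50
Associate: 76.5 × $390 = $29,835.00
Paralegal: 79.3 × $175 = $13,877.50
Legal assistant: 100.4 × $110 = $11,044.00
Subtotal: $9,730.00 + $43,699.50 + $29,835.00 + $13,877.50 + $11,044.00 = $108,186.00
Travel: 35.8 × $195 = $6,981.00
Total: $108,186.00 + $6,981.00 = $115,167.00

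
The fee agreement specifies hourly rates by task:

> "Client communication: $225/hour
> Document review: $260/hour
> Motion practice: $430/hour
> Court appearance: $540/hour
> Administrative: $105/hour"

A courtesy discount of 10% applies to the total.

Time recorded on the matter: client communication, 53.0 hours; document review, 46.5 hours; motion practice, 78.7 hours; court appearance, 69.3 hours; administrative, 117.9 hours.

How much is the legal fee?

$96,891.75

Client communication: 53.0 × $225 = $11,925.00
Document review: 46.5 × $260 = $12,090.00
Motion practice: 78.7 × $430 = $33,841.00
Court appearance: 69.3 × $540 = $37,422.00
Administrative: 117.9 × $105 = $12,379.50
Subtotal: $107,657.50
Less 10% discount: −$10,765.75
Total: $107,657.50 − $10,765.75 = $96,891.75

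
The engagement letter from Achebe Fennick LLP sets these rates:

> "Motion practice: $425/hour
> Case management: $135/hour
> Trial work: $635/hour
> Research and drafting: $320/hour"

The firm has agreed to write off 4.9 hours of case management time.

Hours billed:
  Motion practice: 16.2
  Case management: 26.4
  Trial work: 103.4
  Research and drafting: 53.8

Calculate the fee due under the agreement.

$92,662.50

Motion practice: 16.2 × $425 = $6,885.00
Case management: 26.4 × $135 = $3,564.00
Trial work: 103.4 × $635 = $65,659.00
Research and drafting: 53.8 × $320 = $17,216.00
Subtotal: $93,324.00
Write-off: 4.9 × $135 = $661.50
Total: $93,324.00 − $661.50 = $92,662.50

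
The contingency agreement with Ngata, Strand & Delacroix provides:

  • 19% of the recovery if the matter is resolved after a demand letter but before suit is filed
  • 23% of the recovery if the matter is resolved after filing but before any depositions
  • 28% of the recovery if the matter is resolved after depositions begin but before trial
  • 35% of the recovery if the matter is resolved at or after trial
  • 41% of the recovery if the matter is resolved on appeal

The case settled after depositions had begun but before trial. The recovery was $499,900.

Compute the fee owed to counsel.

$139,972.00

The matter settled after depositions had begun but before trial, so the 28% rate applies.
$499,900 × 28% = $139,972.00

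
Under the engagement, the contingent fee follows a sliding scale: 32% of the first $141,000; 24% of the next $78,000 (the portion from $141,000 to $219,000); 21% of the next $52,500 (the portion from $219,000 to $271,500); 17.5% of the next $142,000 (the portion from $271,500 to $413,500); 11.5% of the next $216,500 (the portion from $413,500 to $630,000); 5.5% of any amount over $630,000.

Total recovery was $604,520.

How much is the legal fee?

$121,682.30

First $141,000 at 32% = $45,120.00
Next $78,000 at 24% = $18,720.00
Next $52,500 at 21% = $11,025.00
Next $142,000 at 17.5% = $24,850.00
Remaining $191,020 at 11.5% = $21,967.30
Fee: $45,120.00 + $18,720.00 + $11,025.00 + $24,850.00 + $21,967.30 = $121,682.30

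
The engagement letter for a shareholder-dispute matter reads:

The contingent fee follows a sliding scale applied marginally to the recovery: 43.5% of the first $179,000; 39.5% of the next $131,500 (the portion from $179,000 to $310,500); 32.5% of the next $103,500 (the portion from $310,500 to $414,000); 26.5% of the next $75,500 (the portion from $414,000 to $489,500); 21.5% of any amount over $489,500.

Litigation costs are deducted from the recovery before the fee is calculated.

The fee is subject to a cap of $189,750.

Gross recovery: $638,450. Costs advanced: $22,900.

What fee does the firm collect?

Fee base (net of costs): $638,450 − $22,900 = $615,550
First $179,000 at 43.5% = $77,865.00
Next $131,500 at 39.5% = $51,942.50
Next $103,500 at 32.5% = $33,637.50
Next $75,500 at 26.5% = $20,007.50
Remaining $126,050 at 21.5% = $27,100.75
Fee: $77,865.00 + $51,942.50 + $33,637.50 + $20,007.50 + $27,100.75 = $210,553.25
$210,553.25 exceeds the $189,750 cap, so the fee is capped at $189,750.00.

$189,750.00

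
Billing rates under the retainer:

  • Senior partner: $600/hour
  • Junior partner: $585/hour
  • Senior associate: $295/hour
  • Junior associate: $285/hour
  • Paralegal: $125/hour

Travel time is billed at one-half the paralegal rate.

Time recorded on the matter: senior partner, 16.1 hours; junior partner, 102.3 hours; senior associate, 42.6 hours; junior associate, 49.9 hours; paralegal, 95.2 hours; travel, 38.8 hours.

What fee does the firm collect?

Senior partner: 16.1 × $600 = $9,660.00
Junior partner: 102.3 × $585 = $59,845.50
Senior associate: 42.6 × $295 = $12,567.00
Junior associate: 49.9 × $285 = $14,221.50
Paralegal: 95.2 × $125 = $11,900.00
Subtotal: $9,660.00 + $59,845.50 + $12,567.00 + $14,221.50 + $11,900.00 = $108,194.00
Travel: 38.8 × ($125 ÷ 2) = 38.8 × $62.50 = $2,425.00
Total: $108,194.00 + $2,425.00 = $110,619.00

$110,619.00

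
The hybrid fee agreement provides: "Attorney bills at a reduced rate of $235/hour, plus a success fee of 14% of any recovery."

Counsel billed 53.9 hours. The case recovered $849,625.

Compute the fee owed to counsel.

$131,614.00

Hourly: 53.9 × $235 = $12,666.50
Success fee: 14% of $849,625 = $118,947.50
Total: $12,666.50 + $118,947.50 = $131,614.00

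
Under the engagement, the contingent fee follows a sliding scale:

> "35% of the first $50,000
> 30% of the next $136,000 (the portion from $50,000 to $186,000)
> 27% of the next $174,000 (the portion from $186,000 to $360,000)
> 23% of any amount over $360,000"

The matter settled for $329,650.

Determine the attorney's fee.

$97,085.50

First $50,000 at 35% = $17,500.00
Next $136,000 at 30% = $40,800.00
Remaining $143,650 at 27% = $38,785.50
Fee: $17,500.00 + $40,800.00 + $38,785.50 = $97,085.50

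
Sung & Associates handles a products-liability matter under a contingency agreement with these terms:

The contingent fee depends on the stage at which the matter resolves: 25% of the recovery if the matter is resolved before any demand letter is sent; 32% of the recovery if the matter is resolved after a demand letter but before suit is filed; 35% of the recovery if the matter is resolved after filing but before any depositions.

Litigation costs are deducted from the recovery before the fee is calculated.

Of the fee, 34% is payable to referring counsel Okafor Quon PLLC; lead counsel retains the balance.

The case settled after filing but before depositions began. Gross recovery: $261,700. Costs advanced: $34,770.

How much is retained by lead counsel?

Fee base (net of costs): $261,700 − $34,770 = $226,930
The matter settled after filing but before depositions began, so the 35% rate applies.
$226,930 × 35% = $79,425.50
Referral share: 34% of $79,425.50 = $27,004.67; lead counsel retains $79,425.50 − $27,004.67 = $52,420.83.

$52,420.83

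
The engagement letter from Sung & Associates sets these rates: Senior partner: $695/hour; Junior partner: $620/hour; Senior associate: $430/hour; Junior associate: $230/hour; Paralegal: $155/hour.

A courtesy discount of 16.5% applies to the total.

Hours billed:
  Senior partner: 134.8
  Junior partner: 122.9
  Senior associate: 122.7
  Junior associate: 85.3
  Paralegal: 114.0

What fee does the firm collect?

$217,044.89

Senior partner: 134.8 × $695 = $93,686.00
Junior partner: 122.9 × $620 = $76,198.00
Senior associate: 122.7 × $430 = $52,761.00
Junior associate: 85.3 × $230 = $19,619.00
Paralegal: 114.0 × $155 = $17,670.00
Subtotal: $259,934.00
Less 16.5% discount: −$42,889.11
Total: $259,934.00 − $42,889.11 = $217,044.89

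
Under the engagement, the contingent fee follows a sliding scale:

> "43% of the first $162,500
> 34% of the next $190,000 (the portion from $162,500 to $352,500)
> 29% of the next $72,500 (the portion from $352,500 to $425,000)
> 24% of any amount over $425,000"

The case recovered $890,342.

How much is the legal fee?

First $162,500 at 43% = $69,875.00
Next $190,000 at 34% = $64,600.00
Next $72,500 at 29% = $21,025.00
Remaining $465,342 at 24% = $111,682.08
Fee: $69,875.00 + $64,600.00 + $21,025.00 + $111,682.08 = $267,182.08

$267,182.08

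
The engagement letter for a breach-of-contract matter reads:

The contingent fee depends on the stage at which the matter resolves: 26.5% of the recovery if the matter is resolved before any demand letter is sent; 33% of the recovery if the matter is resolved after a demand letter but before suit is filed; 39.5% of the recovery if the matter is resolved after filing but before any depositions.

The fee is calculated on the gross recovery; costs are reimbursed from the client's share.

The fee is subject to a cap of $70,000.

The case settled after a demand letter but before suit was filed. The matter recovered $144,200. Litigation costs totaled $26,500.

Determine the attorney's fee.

$47,586.00

Fee base is the gross recovery, $144,200; costs are reimbursed separately.
The matter settled after a demand letter but before suit was filed, so the 33% rate applies.
$144,200 × 33% = $47,586.00
$47,586.00 is under the $70,000 cap.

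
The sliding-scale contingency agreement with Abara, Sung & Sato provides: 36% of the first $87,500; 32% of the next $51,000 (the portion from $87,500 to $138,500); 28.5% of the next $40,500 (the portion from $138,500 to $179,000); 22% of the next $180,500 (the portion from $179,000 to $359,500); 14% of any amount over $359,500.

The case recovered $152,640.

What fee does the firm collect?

First $87,500 at 36% = $31,500.00
Next $51,000 at 32% = $16,320.00
Remaining $14,140 at 28.5% = $4,029.90
Fee: $31,500.00 + $16,320.00 + $4,029.90 = $51,849.90

$51,849.90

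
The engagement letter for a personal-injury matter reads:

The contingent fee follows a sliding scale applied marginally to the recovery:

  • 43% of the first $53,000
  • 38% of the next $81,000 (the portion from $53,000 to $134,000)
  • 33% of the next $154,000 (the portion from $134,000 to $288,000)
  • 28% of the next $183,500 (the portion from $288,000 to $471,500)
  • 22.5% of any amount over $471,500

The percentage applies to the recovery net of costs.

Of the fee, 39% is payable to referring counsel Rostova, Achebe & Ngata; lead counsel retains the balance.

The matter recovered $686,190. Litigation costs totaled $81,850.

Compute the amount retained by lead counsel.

Fee base (net of costs): $686,190 − $81,850 = $604,340
First $53,000 at 43% = $22,790.00
Next $81,000 at 38% = $30,780.00
Next $154,000 at 33% = $50,820.00
Next $183,500 at 28% = $51,380.00
Remaining $132,840 at 22.5% = $29,889.00
Fee: $22,790.00 + $30,780.00 + $50,820.00 + $51,380.00 + $29,889.00 = $185,659.00
Referral share: 39% of $185,659.00 = $72,407.01; lead counsel retains $185,659.00 − $72,407.01 = $113,251.99.

$113,251.99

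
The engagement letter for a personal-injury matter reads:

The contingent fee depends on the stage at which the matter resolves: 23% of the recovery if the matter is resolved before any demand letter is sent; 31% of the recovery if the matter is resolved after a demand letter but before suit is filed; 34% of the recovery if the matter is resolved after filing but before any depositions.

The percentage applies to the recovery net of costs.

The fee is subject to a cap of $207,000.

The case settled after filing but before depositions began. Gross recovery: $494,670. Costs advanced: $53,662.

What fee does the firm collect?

Fee base (net of costs): $494,670 − $53,662 = $441,008
The matter settled after filing but before depositions began, so the 34% rate applies.
$441,008 × 34% = $149,942.72
$149,942.72 is under the $207,000 cap.

$149,942.72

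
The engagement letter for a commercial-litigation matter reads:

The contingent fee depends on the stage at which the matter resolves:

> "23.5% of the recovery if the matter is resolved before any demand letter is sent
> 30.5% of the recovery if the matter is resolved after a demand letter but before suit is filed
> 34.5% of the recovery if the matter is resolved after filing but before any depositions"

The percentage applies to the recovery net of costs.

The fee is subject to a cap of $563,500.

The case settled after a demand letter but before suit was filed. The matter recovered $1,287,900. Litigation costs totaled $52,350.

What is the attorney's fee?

$376,842.75

Fee base (net of costs): $1,287,900 − $52,350 = $1,235,550
The matter settled after a demand letter but before suit was filed, so the 30.5% rate applies.
$1,235,550 × 30.5% = $376,842.75
$376,842.75 is under the $563,500 cap.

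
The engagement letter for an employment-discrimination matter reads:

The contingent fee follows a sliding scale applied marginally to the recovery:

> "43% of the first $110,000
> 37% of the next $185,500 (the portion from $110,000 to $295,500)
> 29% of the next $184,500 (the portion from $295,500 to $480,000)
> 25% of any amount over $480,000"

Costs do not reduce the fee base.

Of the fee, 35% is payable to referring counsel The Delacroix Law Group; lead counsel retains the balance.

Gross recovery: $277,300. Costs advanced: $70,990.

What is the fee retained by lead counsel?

$70,980.65

Fee base is the gross recovery, $277,300; costs are reimbursed separately.
First $110,000 at 43% = $47,300.00
Remaining $167,300 at 37% = $61,901.00
Fee: $47,300.00 + $61,901.00 = $109,201.00
Referral share: 35% of $109,201.00 = $38,220.35; lead counsel retains $109,201.00 − $38,220.35 = $70,980.65.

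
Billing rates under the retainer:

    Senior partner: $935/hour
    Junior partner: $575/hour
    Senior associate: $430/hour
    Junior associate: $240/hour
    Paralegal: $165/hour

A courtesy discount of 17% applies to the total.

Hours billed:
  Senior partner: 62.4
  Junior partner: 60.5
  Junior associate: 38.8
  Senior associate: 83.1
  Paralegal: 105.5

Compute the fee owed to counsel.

$129,134.72

Senior partner: 62.4 × $935 = $58,344.00
Junior partner: 60.5 × $575 = $34,787.50
Senior associate: 83.1 × $430 = $35,733.00
Junior associate: 38.8 × $240 = $9,312.00
Paralegal: 105.5 × $165 = $17,407.50
Subtotal: $155,584.00
Less 17% discount: −$26,449.28
Total: $155,584.00 − $26,449.28 = $129,134.72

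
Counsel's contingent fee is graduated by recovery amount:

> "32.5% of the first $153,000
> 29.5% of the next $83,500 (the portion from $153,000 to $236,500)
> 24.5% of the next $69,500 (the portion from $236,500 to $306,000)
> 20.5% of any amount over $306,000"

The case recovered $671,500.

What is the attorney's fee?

First $153,000 at 32.5% = $49,725.00
Next $83,500 at 29.5% = $24,632.50
Next $69,500 at 24.5% = $17,027.50
Remaining $365,500 at 20.5% = $74,927.50
Fee: $49,725.00 + $24,632.50 + $17,027.50 + $74,927.50 = $166,312.50

$166,312.50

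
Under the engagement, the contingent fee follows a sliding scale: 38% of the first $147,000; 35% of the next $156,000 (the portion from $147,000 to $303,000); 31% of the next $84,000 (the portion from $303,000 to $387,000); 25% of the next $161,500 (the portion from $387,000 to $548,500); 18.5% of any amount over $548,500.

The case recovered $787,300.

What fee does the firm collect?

First $147,000 at 38% = $55,860.00
Next $156,000 at 35% = $54,600.00
Next $84,000 at 31% = $26,040.00
Next $161,500 at 25% = $40,375.00
Remaining $238,800 at 18.5% = $44,178.00
Fee: $55,860.00 + $54,600.00 + $26,040.00 + $40,375.00 + $44,178.00 = $221,053.00

$221,053.00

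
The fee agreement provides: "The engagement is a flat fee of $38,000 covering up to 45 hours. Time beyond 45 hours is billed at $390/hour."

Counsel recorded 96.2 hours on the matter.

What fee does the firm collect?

$57,968.00

Flat fee: $38,000.00
Excess hours: 96.2 − 45 = 51.2
Overrun: 51.2 × $390 = $19,968.00
Total: $38,000.00 + $19,968.00 = $57,968.00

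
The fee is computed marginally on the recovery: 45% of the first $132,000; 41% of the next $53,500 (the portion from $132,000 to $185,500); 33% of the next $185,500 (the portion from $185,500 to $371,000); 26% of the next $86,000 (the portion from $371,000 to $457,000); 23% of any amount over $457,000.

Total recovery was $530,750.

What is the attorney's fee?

$181,872.50

First $132,000 at 45% = $59,400.00
Next $53,500 at 41% = $21,935.00
Next $185,500 at 33% = $61,215.00
Next $86,000 at 26% = $22,360.00
Remaining $73,750 at 23% = $16,962.50
Fee: $59,400.00 + $21,935.00 + $61,215.00 + $22,360.00 + $16,962.50 = $181,872.50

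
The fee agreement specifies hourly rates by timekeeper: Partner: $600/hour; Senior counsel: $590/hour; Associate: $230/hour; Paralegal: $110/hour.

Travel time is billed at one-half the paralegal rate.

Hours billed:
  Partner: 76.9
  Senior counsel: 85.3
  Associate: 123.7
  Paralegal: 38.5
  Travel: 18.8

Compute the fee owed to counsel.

$130,187.00

Partner: 76.9 × $600 = $46,140.00
Senior counsel: 85.3 × $590 = $50,327.00
Associate: 123.7 × $230 = $28,451.00
Paralegal: 38.5 × $110 = $4,235.00
Subtotal: $46,140.00 + $50,327.00 + $28,451.00 + $4,235.00 = $129,153.00
Travel: 18.8 × ($110 ÷ 2) = 18.8 × $55.00 = $1,034.00
Total: $129,153.00 + $1,034.00 = $130,187.00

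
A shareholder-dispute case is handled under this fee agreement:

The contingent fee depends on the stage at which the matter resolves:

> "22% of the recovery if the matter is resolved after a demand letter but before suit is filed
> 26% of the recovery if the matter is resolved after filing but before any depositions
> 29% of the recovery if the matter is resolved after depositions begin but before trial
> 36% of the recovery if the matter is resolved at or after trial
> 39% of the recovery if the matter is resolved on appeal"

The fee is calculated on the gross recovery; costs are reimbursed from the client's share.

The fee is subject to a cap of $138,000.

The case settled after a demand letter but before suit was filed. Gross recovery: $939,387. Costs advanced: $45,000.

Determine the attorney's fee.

$138,000.00

Fee base is the gross recovery, $939,387; costs are reimbursed separately.
The matter settled after a demand letter but before suit was filed, so the 22% rate applies.
$939,387 × 22% = $206,665.14
$206,665.14 exceeds the $138,000 cap, so the fee is capped at $138,000.00.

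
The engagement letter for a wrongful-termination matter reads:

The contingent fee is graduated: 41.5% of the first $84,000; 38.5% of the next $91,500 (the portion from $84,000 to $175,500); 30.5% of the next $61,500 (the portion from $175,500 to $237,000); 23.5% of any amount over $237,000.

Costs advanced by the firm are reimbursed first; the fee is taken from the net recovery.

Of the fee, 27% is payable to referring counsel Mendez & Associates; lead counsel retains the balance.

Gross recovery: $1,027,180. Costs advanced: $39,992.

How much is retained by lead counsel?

$193,551.60

Fee base (net of costs): $1,027,180 − $39,992 = $987,188
First $84,000 at 41.5% = $34,860.00
Next $91,500 at 38.5% = $35,227.50
Next $61,500 at 30.5% = $18,757.50
Remaining $750,188 at 23.5% = $176,294.18
Fee: $34,860.00 + $35,227.50 + $18,757.50 + $176,294.18 = $265,139.18
Referral share: 27% of $265,139.18 = $71,587.58; lead counsel retains $265,139.18 − $71,587.58 = $193,551.60.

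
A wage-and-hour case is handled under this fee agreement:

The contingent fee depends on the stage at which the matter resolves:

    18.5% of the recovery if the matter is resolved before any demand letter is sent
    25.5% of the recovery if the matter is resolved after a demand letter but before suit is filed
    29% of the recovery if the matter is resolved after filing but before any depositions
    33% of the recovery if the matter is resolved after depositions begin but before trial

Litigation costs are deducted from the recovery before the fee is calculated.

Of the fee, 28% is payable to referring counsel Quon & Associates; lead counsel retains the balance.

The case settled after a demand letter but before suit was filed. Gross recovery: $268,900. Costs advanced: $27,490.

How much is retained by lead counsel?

$44,322.88

Fee base (net of costs): $268,900 − $27,490 = $241,410
The matter settled after a demand letter but before suit was filed, so the 25.5% rate applies.
$241,410 × 25.5% = $61,559.55
Referral share: 28% of $61,559.55 = $17,236.67; lead counsel retains $61,559.55 − $17,236.67 = $44,322.88.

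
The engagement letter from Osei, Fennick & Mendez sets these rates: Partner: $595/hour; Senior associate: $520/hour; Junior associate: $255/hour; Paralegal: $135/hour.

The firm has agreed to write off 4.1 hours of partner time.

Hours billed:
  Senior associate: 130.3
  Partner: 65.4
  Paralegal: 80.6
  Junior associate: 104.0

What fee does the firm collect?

$141,630.50

Partner: 65.4 × $595 = $38,913.00
Senior associate: 130.3 × $520 = $67,756.00
Junior associate: 104.0 × $255 = $26,520.00
Paralegal: 80.6 × $135 = $10,881.00
Subtotal: $144,070.00
Write-off: 4.1 × $595 = $2,439.50
Total: $144,070.00 − $2,439.50 = $141,630.50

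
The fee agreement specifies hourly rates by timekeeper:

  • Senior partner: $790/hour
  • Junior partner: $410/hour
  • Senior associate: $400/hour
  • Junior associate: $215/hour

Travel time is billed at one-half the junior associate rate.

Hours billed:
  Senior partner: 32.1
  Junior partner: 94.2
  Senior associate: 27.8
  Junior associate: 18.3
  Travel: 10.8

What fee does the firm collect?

Senior partner: 32.1 × $790 = $25,359.00
Junior partner: 94.2 × $410 = $38,622.00
Senior associate: 27.8 × $400 = $11,120.00
Junior associate: 18.3 × $215 = $3,934.50
Subtotal: $25,359.00 + $38,622.00 + $11,120.00 + $3,934.50 = $79,035.50
Travel: 10.8 × ($215 ÷ 2) = 10.8 × $107.50 = $1,161.00
Total: $79,035.50 + $1,161.00 = $80,196.50

$80,196.50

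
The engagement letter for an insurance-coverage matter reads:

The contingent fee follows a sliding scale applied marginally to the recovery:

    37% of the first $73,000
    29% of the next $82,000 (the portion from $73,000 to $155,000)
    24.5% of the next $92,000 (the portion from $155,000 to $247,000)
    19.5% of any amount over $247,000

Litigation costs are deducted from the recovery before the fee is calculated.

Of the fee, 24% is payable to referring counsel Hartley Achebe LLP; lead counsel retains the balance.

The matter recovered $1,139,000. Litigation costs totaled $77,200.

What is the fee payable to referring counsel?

$55,731.84

Fee base (net of costs): $1,139,000 − $77,200 = $1,061,800
First $73,000 at 37% = $27,010.00
Next $82,000 at 29% = $23,780.00
Next $92,000 at 24.5% = $22,540.00
Remaining $814,800 at 19.5% = $158,886.00
Fee: $27,010.00 + $23,780.00 + $22,540.00 + $158,886.00 = $232,216.00
Referral share: 24% of $232,216.00 = $55,731.84; lead counsel retains $232,216.00 − $55,731.84 = $176,484.16.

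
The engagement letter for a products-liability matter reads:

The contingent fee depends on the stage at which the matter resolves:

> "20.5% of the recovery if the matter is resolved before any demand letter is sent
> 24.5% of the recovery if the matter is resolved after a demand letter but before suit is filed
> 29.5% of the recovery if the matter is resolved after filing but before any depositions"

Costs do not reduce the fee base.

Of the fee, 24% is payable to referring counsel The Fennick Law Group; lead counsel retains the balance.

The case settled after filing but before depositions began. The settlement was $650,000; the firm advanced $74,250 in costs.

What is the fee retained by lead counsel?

Fee base is the gross recovery, $650,000; costs are reimbursed separately.
The matter settled after filing but before depositions began, so the 29.5% rate applies.
$650,000 × 29.5% = $191,750.00
Referral share: 24% of $191,750.00 = $46,020.00; lead counsel retains $191,750.00 − $46,020.00 = $145,730.00.

$145,730.00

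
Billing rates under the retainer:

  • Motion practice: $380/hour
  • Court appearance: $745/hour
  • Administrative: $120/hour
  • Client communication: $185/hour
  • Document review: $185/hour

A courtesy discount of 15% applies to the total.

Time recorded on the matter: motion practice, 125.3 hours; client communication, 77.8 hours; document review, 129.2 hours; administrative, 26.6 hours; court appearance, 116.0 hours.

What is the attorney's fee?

$149,192.85

Motion practice: 125.3 × $380 = $47,614.00
Court appearance: 116.0 × $745 = $86,420.00
Administrative: 26.6 × $120 = $3,192.00
Client communication: 77.8 × $185 = $14,393.00
Document review: 129.2 × $185 = $23,902.00
Subtotal: $175,521.00
Less 15% discount: −$26,328.15
Total: $175,521.00 − $26,328.15 = $149,192.85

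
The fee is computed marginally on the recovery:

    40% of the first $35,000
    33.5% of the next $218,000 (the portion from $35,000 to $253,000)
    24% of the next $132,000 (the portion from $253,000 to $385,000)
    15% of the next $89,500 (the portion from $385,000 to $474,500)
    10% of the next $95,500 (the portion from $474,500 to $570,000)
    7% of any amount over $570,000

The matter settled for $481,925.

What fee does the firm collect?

First $35,000 at 40% = $14,000.00
Next $218,000 at 33.5% = $73,030.00
Next $132,000 at 24% = $31,680.00
Next $89,500 at 15% = $13,425.00
Remaining $7,425 at 10% = $742.50
Fee: $14,000.00 + $73,030.00 + $31,680.00 + $13,425.00 + $742.50 = $132,877.50

$132,877.50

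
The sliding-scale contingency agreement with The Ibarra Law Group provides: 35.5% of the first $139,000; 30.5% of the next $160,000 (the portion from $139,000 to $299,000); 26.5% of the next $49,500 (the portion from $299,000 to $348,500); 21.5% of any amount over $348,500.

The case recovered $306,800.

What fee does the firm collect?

$100,212.00

First $139,000 at 35.5% = $49,345.00
Next $160,000 at 30.5% = $48,800.00
Remaining $7,800 at 26.5% = $2,067.00
Fee: $49,345.00 + $48,800.00 + $2,067.00 = $100,212.00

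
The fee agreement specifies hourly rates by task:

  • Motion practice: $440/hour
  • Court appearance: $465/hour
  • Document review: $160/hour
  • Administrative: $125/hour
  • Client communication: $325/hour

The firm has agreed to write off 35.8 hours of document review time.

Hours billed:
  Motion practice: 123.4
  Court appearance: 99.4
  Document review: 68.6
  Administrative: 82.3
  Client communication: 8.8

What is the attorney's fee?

Motion practice: 123.4 × $440 = $54,296.00
Court appearance: 99.4 × $465 = $46,221.00
Document review: 68.6 × $160 = $10,976.00
Administrative: 82.3 × $125 = $10,287.50
Client communication: 8.8 × $325 = $2,860.00
Subtotal: $124,640.50
Write-off: 35.8 × $160 = $5,728.00
Total: $124,640.50 − $5,728.00 = $118,912.50

$118,912.50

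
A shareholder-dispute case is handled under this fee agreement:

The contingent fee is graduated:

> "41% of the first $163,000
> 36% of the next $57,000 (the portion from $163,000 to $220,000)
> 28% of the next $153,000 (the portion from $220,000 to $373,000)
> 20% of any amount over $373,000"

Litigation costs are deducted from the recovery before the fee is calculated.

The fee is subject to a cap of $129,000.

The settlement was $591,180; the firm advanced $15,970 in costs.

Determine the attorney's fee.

Fee base (net of costs): $591,180 − $15,970 = $575,210
First $163,000 at 41% = $66,830.00
Next $57,000 at 36% = $20,520.00
Next $153,000 at 28% = $42,840.00
Remaining $202,210 at 20% = $40,442.00
Fee: $66,830.00 + $20,520.00 + $42,840.00 + $40,442.00 = $170,632.00
$170,632.00 exceeds the $129,000 cap, so the fee is capped at $129,000.00.

$129,000.00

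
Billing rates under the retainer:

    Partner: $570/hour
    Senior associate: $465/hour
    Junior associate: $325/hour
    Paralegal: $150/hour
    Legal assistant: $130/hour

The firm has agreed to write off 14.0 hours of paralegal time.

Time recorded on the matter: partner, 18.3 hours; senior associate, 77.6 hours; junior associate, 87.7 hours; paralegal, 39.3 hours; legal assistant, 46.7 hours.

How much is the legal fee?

Partner: 18.3 × $570 = $10,431.00
Senior associate: 77.6 × $465 = $36,084.00
Junior associate: 87.7 × $325 = $28,502.50
Paralegal: 39.3 × $150 = $5,895.00
Legal assistant: 46.7 × $130 = $6,071.00
Subtotal: $86,983.50
Write-off: 14.0 × $150 = $2,100.00
Total: $86,983.50 − $2,100.00 = $84,883.50

$84,883.50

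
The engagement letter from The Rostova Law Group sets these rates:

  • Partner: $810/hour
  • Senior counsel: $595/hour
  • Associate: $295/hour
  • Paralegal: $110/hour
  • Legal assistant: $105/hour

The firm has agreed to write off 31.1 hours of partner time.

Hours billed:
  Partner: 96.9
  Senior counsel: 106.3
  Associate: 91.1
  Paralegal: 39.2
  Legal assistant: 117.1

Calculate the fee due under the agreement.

Partner: 96.9 × $810 = $78,489.00
Senior counsel: 106.3 × $595 = $63,248.50
Associate: 91.1 × $295 = $26,874.50
Paralegal: 39.2 × $110 = $4,312.00
Legal assistant: 117.1 × $105 = $12,295.50
Subtotal: $185,219.50
Write-off: 31.1 × $810 = $25,191.00
Total: $185,219.50 − $25,191.00 = $160,028.50

$160,028.50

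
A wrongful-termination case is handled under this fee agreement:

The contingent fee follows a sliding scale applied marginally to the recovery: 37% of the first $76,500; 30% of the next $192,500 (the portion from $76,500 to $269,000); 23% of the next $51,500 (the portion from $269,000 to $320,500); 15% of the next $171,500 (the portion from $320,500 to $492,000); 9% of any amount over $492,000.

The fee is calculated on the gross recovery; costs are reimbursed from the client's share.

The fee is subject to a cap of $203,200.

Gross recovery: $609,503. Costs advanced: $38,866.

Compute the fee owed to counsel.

Fee base is the gross recovery, $609,503; costs are reimbursed separately.
First $76,500 at 37% = $28,305.00
Next $192,500 at 30% = $57,750.00
Next $51,500 at 23% = $11,845.00
Next $171,500 at 15% = $25,725.00
Remaining $117,503 at 9% = $10,575.27
Fee: $28,305.00 + $57,750.00 + $11,845.00 + $25,725.00 + $10,575.27 = $134,200.27
$134,200.27 is under the $203,200 cap.

$134,200.27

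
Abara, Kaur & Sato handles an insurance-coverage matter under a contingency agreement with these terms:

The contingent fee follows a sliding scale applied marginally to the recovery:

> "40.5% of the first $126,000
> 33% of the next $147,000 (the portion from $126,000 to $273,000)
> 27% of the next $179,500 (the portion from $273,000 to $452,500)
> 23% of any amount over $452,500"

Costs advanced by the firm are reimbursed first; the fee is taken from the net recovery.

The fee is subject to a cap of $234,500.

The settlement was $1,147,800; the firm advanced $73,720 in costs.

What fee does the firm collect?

$234,500.00

Fee base (net of costs): $1,147,800 − $73,720 = $1,074,080
First $126,000 at 40.5% = $51,030.00
Next $147,000 at 33% = $48,510.00
Next $179,500 at 27% = $48,465.00
Remaining $621,580 at 23% = $142,963.40
Fee: $51,030.00 + $48,510.00 + $48,465.00 + $142,963.40 = $290,968.40
$290,968.40 exceeds the $234,500 cap, so the fee is capped at $234,500.00.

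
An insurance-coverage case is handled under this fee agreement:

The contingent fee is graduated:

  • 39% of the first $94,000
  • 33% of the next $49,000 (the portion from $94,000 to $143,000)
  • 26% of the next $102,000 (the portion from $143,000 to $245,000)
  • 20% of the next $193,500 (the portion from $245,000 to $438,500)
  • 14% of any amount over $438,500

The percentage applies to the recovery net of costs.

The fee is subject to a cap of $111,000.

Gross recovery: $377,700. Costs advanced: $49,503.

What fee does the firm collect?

$95,989.40

Fee base (net of costs): $377,700 − $49,503 = $328,197
First $94,000 at 39% = $36,660.00
Next $49,000 at 33% = $16,170.00
Next $102,000 at 26% = $26,520.00
Remaining $83,197 at 20% = $16,639.40
Fee: $36,660.00 + $16,170.00 + $26,520.00 + $16,639.40 = $95,989.40
$95,989.40 is under the $111,000 cap.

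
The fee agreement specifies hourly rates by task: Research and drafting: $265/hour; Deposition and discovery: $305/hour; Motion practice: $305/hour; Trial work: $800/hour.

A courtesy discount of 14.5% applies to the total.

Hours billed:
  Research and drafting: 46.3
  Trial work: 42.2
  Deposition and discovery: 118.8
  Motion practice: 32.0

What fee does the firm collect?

$78,680.09

Research and drafting: 46.3 × $265 = $12,269.50
Deposition and discovery: 118.8 × $305 = $36,234.00
Motion practice: 32.0 × $305 = $9,760.00
Trial work: 42.2 × $800 = $33,760.00
Subtotal: $92,023.50
Less 14.5% discount: −$13,343.41
Total: $92,023.50 − $13,343.41 = $78,680.09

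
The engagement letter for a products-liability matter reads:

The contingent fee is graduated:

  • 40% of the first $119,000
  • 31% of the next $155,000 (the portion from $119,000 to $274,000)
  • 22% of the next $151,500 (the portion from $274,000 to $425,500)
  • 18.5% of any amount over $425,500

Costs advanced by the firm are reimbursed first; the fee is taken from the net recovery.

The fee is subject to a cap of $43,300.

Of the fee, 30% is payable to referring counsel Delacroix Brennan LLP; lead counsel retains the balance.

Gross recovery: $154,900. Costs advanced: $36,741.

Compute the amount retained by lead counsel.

Fee base (net of costs): $154,900 − $36,741 = $118,159
First $118,159 at 40% = $47,263.60
$47,263.60 exceeds the $43,300 cap, so the fee is capped at $43,300.00.
Referral share: 30% of $43,300.00 = $12,990.00; lead counsel retains $43,300.00 − $12,990.00 = $30,310.00.

$30,310.00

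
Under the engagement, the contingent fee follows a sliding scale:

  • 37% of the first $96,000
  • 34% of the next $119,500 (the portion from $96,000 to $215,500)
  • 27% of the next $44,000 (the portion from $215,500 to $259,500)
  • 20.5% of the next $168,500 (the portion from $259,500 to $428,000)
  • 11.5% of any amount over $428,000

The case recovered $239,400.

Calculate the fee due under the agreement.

$82,603.00

First $96,000 at 37% = $35,520.00
Next $119,500 at 34% = $40,630.00
Remaining $23,900 at 27% = $6,453.00
Fee: $35,520.00 + $40,630.00 + $6,453.00 = $82,603.00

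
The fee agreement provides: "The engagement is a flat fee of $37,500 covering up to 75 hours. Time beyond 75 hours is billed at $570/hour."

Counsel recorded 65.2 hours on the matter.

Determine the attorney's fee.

$37,500.00

65.2 hours is within the 75-hour scope; only the flat fee applies.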